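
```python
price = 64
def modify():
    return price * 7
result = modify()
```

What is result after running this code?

Step 1: price = 64 is defined globally.
Step 2: modify() looks up price from global scope = 64, then computes 64 * 7 = 448.
Step 3: result = 448

The answer is 448.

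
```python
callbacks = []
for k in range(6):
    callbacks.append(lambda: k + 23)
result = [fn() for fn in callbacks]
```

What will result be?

Step 1: All lambdas capture k by reference. After the loop, k = 5.
Step 2: Each call returns 5 + 23 = 28.
Step 3: result = [28, 28, 28, 28, 28, 28]

The answer is [28, 28, 28, 28, 28, 28].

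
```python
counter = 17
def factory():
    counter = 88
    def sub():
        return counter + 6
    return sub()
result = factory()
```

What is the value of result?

Step 1: factory() shadows global counter with counter = 88.
Step 2: sub() finds counter = 88 in enclosing scope, computes 88 + 6 = 94.
Step 3: result = 94

The answer is 94.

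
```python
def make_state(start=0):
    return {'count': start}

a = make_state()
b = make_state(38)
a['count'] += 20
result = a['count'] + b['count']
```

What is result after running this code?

Step 1: make_state() returns a new dict each call (immutable default 0).
Step 2: a = {'count': 0}, b = {'count': 38}.
Step 3: a['count'] += 20 = 20. result = 20 + 38 = 58

The answer is 58.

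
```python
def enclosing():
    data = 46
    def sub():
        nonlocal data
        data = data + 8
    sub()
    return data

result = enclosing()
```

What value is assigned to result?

Step 1: enclosing() sets data = 46.
Step 2: sub() uses nonlocal to modify data in enclosing's scope: data = 46 + 8 = 54.
Step 3: enclosing() returns the modified data = 54

The answer is 54.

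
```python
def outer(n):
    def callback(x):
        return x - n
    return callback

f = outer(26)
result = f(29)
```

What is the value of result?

Step 1: outer(26) creates a closure capturing n = 26.
Step 2: f(29) computes 29 - 26 = 3.
Step 3: result = 3

The answer is 3.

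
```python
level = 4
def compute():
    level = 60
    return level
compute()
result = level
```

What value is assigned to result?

Step 1: Global level = 4.
Step 2: compute() creates local level = 60 (shadow, not modification).
Step 3: After compute() returns, global level is unchanged. result = 4

The answer is 4.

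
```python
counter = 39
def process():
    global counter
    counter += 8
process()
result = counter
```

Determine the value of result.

Step 1: counter = 39 globally.
Step 2: process() modifies global counter: counter += 8 = 47.
Step 3: result = 47

The answer is 47.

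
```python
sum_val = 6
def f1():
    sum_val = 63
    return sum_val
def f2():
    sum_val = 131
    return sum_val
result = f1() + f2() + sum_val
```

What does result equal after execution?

Step 1: Each function shadows global sum_val with its own local.
Step 2: f1() returns 63, f2() returns 131.
Step 3: Global sum_val = 6 is unchanged. result = 63 + 131 + 6 = 200

The answer is 200.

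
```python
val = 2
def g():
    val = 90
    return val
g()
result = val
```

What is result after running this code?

Step 1: Global val = 2.
Step 2: g() creates local val = 90 (shadow, not modification).
Step 3: After g() returns, global val is unchanged. result = 2

The answer is 2.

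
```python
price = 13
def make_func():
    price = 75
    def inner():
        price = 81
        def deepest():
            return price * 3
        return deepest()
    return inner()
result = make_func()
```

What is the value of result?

Step 1: deepest() looks up price through LEGB: not local, finds price = 81 in enclosing inner().
Step 2: Returns 81 * 3 = 243.
Step 3: result = 243

The answer is 243.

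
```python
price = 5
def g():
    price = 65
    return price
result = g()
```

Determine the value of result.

Step 1: Global price = 5.
Step 2: g() creates local price = 65, shadowing the global.
Step 3: Returns local price = 65. result = 65

The answer is 65.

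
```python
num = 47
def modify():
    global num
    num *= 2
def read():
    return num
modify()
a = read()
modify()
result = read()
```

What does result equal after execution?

Step 1: num = 47.
Step 2: First modify(): num = 47 * 2 = 94.
Step 3: Second modify(): num = 94 * 2 = 188.
Step 4: read() returns 188

The answer is 188.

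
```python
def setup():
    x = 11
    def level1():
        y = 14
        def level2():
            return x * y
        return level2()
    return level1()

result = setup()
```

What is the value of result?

Step 1: x = 11 in setup. y = 14 in level1.
Step 2: level2() reads x = 11 and y = 14 from enclosing scopes.
Step 3: result = 11 * 14 = 154

The answer is 154.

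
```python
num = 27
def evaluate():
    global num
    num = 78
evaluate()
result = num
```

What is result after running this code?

Step 1: num = 27 globally.
Step 2: evaluate() declares global num and sets it to 78.
Step 3: After evaluate(), global num = 78. result = 78

The answer is 78.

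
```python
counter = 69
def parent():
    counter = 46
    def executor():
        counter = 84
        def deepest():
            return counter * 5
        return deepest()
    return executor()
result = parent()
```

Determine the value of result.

Step 1: deepest() looks up counter through LEGB: not local, finds counter = 84 in enclosing executor().
Step 2: Returns 84 * 5 = 420.
Step 3: result = 420

The answer is 420.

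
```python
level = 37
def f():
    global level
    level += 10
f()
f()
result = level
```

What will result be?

Step 1: level = 37.
Step 2: First f(): level = 37 + 10 = 47.
Step 3: Second f(): level = 47 + 10 = 57. result = 57

The answer is 57.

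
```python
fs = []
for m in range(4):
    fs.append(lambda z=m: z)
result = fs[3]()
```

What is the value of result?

Step 1: Default argument z=m captures m's value at each iteration.
Step 2: fs[3] captured z = 3 when m was 3.
Step 3: result = 3

The answer is 3.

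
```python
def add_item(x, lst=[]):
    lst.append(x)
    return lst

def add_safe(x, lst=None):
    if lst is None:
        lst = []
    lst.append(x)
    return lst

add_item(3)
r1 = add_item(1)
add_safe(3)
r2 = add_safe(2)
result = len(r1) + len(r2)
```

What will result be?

Step 1: add_item shares mutable default: after 2 calls, lst = [3, 1], len = 2.
Step 2: add_safe creates fresh list each time: r2 = [2], len = 1.
Step 3: result = 2 + 1 = 3

The answer is 3.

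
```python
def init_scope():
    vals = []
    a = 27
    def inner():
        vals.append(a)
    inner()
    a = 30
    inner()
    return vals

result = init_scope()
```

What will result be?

Step 1: a = 27. inner() appends current a to vals.
Step 2: First inner(): appends 27. Then a = 30.
Step 3: Second inner(): appends 30 (closure sees updated a). result = [27, 30]

The answer is [27, 30].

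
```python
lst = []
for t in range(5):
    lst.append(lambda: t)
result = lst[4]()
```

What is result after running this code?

Step 1: The loop creates 5 lambdas, all referencing the same variable t.
Step 2: After the loop, t = 4 (final value).
Step 3: lst[4]() looks up t at call time and finds 4. This is the late binding gotcha. result = 4

The answer is 4.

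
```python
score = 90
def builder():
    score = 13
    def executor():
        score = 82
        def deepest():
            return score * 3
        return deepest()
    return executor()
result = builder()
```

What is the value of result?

Step 1: deepest() looks up score through LEGB: not local, finds score = 82 in enclosing executor().
Step 2: Returns 82 * 3 = 246.
Step 3: result = 246

The answer is 246.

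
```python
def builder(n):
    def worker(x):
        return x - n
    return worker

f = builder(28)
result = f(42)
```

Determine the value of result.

Step 1: builder(28) creates a closure capturing n = 28.
Step 2: f(42) computes 42 - 28 = 14.
Step 3: result = 14

The answer is 14.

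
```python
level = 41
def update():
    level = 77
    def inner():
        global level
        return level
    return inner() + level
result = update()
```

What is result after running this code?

Step 1: Global level = 41. update() shadows with local level = 77.
Step 2: inner() uses global keyword, so inner() returns global level = 41.
Step 3: update() returns 41 + 77 = 118

The answer is 118.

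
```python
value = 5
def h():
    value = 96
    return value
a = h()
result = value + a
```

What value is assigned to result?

Step 1: Global value = 5. h() returns local value = 96.
Step 2: a = 96. Global value still = 5.
Step 3: result = 5 + 96 = 101

The answer is 101.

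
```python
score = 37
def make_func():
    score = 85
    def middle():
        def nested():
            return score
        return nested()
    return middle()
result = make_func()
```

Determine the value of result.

Step 1: make_func() defines score = 85. middle() and nested() have no local score.
Step 2: nested() checks local (none), enclosing middle() (none), enclosing make_func() and finds score = 85.
Step 3: result = 85

The answer is 85.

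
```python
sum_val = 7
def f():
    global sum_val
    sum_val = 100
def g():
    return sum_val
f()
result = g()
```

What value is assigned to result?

Step 1: sum_val = 7.
Step 2: f() sets global sum_val = 100.
Step 3: g() reads global sum_val = 100. result = 100

The answer is 100.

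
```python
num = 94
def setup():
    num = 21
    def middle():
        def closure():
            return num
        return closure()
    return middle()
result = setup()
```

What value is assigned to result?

Step 1: setup() defines num = 21. middle() and closure() have no local num.
Step 2: closure() checks local (none), enclosing middle() (none), enclosing setup() and finds num = 21.
Step 3: result = 21

The answer is 21.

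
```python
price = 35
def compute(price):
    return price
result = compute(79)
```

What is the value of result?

Step 1: Global price = 35.
Step 2: compute(79) takes parameter price = 79, which shadows the global.
Step 3: result = 79

The answer is 79.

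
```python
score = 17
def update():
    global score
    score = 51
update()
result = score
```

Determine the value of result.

Step 1: score = 17 globally.
Step 2: update() declares global score and sets it to 51.
Step 3: After update(), global score = 51. result = 51

The answer is 51.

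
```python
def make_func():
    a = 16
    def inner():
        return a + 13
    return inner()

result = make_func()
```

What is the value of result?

Step 1: make_func() defines a = 16.
Step 2: inner() reads a = 16 from enclosing scope, returns 16 + 13 = 29.
Step 3: result = 29

The answer is 29.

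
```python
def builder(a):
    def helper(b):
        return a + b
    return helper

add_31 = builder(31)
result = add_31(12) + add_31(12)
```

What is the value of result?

Step 1: add_31 captures a = 31.
Step 2: add_31(12) = 31 + 12 = 43, called twice.
Step 3: result = 43 + 43 = 86

The answer is 86.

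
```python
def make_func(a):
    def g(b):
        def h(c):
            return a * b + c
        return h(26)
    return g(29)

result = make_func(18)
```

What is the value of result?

Step 1: a = 18, b = 29, c = 26.
Step 2: h() computes a * b + c = 18 * 29 + 26 = 548.
Step 3: result = 548

The answer is 548.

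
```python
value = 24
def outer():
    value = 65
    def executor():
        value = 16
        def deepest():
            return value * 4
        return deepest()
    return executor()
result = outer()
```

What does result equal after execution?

Step 1: deepest() looks up value through LEGB: not local, finds value = 16 in enclosing executor().
Step 2: Returns 16 * 4 = 64.
Step 3: result = 64

The answer is 64.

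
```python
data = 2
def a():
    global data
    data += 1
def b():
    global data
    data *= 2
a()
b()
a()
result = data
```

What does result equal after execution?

Step 1: data = 2.
Step 2: a(): data = 2 + 1 = 3.
Step 3: b(): data = 3 * 2 = 6.
Step 4: a(): data = 6 + 1 = 7

The answer is 7.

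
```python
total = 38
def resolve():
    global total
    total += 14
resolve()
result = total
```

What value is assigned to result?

Step 1: total = 38 globally.
Step 2: resolve() modifies global total: total += 14 = 52.
Step 3: result = 52

The answer is 52.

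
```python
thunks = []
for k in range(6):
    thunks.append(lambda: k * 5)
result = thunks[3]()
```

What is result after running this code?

Step 1: All lambdas reference the same variable k (late binding).
Step 2: After the loop, k = 5. Every lambda returns k * 5.
Step 3: thunks[3]() = 5 * 5 = 25

The answer is 25.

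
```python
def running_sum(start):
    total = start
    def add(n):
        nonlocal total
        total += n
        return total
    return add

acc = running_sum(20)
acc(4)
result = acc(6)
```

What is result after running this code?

Step 1: running_sum(20) creates closure with total = 20.
Step 2: First acc(4): total = 20 + 4 = 24.
Step 3: Second acc(6): total = 24 + 6 = 30. result = 30

The answer is 30.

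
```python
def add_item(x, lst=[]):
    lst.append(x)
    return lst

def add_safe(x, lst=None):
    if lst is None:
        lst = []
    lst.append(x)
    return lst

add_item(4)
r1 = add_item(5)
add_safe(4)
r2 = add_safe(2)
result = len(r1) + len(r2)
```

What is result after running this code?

Step 1: add_item shares mutable default: after 2 calls, lst = [4, 5], len = 2.
Step 2: add_safe creates fresh list each time: r2 = [2], len = 1.
Step 3: result = 2 + 1 = 3

The answer is 3.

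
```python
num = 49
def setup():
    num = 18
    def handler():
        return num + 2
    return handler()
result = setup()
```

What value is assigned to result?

Step 1: setup() shadows global num with num = 18.
Step 2: handler() finds num = 18 in enclosing scope, computes 18 + 2 = 20.
Step 3: result = 20

The answer is 20.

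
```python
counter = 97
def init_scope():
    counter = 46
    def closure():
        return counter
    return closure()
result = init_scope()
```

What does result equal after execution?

Step 1: counter = 97 globally, but init_scope() defines counter = 46 locally.
Step 2: closure() looks up counter. Not in local scope, so checks enclosing scope (init_scope) and finds counter = 46.
Step 3: result = 46

The answer is 46.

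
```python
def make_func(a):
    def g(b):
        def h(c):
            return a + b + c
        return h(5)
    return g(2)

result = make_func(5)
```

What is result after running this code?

Step 1: a = 5, b = 2, c = 5 across three nested scopes.
Step 2: h() accesses all three via LEGB rule.
Step 3: result = 5 + 2 + 5 = 12

The answer is 12.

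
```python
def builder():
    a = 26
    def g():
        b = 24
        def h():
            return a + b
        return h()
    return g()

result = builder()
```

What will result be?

Step 1: builder() defines a = 26. g() defines b = 24.
Step 2: h() accesses both from enclosing scopes: a = 26, b = 24.
Step 3: result = 26 + 24 = 50

The answer is 50.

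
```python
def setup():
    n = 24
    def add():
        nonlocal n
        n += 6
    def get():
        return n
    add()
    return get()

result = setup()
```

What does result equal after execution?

Step 1: n = 24. add() modifies it via nonlocal, get() reads it.
Step 2: add() makes n = 24 + 6 = 30.
Step 3: get() returns 30. result = 30

The answer is 30.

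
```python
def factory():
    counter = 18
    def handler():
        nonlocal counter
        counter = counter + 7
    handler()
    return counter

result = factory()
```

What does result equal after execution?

Step 1: factory() sets counter = 18.
Step 2: handler() uses nonlocal to modify counter in factory's scope: counter = 18 + 7 = 25.
Step 3: factory() returns the modified counter = 25

The answer is 25.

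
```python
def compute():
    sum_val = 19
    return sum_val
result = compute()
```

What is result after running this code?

Step 1: compute() defines sum_val = 19 in its local scope.
Step 2: return sum_val finds the local variable sum_val = 19.
Step 3: result = 19

The answer is 19.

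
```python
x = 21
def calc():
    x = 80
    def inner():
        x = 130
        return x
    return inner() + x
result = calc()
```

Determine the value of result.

Step 1: calc() has local x = 80. inner() has local x = 130.
Step 2: inner() returns its local x = 130.
Step 3: calc() returns 130 + its own x (80) = 210

The answer is 210.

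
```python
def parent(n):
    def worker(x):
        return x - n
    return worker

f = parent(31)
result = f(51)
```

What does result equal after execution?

Step 1: parent(31) creates a closure capturing n = 31.
Step 2: f(51) computes 51 - 31 = 20.
Step 3: result = 20

The answer is 20.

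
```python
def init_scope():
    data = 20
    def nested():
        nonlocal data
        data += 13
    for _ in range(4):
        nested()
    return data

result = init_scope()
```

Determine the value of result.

Step 1: data = 20.
Step 2: nested() is called 4 times in a loop, each adding 13 via nonlocal.
Step 3: data = 20 + 13 * 4 = 72

The answer is 72.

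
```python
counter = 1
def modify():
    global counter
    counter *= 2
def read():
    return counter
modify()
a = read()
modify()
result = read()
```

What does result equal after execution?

Step 1: counter = 1.
Step 2: First modify(): counter = 1 * 2 = 2.
Step 3: Second modify(): counter = 2 * 2 = 4.
Step 4: read() returns 4

The answer is 4.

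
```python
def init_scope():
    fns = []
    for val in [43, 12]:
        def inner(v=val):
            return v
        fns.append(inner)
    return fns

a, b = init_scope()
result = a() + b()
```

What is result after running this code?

Step 1: Default argument v=val captures val at each iteration.
Step 2: a() returns 43 (captured at first iteration), b() returns 12 (captured at second).
Step 3: result = 43 + 12 = 55

The answer is 55.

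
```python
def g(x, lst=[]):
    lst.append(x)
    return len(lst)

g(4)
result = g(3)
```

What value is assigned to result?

Step 1: Mutable default list persists between calls.
Step 2: First call: lst = [4], len = 1. Second call: lst = [4, 3], len = 2.
Step 3: result = 2

The answer is 2.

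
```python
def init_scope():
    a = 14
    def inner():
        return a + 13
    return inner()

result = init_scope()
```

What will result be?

Step 1: init_scope() defines a = 14.
Step 2: inner() reads a = 14 from enclosing scope, returns 14 + 13 = 27.
Step 3: result = 27

The answer is 27.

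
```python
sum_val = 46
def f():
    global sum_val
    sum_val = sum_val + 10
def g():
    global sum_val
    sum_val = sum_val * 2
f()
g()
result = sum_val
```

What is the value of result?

Step 1: sum_val = 46.
Step 2: f() adds 10: sum_val = 46 + 10 = 56.
Step 3: g() doubles: sum_val = 56 * 2 = 112.
Step 4: result = 112

The answer is 112.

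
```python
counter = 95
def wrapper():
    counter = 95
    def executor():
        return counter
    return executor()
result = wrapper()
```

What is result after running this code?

Step 1: counter = 95 globally, but wrapper() defines counter = 95 locally.
Step 2: executor() looks up counter. Not in local scope, so checks enclosing scope (wrapper) and finds counter = 95.
Step 3: result = 95

The answer is 95.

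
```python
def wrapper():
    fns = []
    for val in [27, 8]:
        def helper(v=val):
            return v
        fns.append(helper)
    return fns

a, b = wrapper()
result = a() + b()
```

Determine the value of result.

Step 1: Default argument v=val captures val at each iteration.
Step 2: a() returns 27 (captured at first iteration), b() returns 8 (captured at second).
Step 3: result = 27 + 8 = 35

The answer is 35.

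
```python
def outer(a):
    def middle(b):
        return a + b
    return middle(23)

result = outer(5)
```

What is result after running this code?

Step 1: outer(5) passes a = 5.
Step 2: middle(23) has b = 23, reads a = 5 from enclosing.
Step 3: result = 5 + 23 = 28

The answer is 28.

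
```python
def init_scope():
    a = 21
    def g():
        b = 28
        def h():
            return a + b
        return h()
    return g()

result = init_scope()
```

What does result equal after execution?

Step 1: init_scope() defines a = 21. g() defines b = 28.
Step 2: h() accesses both from enclosing scopes: a = 21, b = 28.
Step 3: result = 21 + 28 = 49

The answer is 49.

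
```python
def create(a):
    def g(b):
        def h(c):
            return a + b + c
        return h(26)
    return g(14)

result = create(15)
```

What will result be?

Step 1: a = 15, b = 14, c = 26 across three nested scopes.
Step 2: h() accesses all three via LEGB rule.
Step 3: result = 15 + 14 + 26 = 55

The answer is 55.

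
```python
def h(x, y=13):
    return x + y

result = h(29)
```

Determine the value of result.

Step 1: h(29) uses default y = 13.
Step 2: Returns 29 + 13 = 42.
Step 3: result = 42

The answer is 42.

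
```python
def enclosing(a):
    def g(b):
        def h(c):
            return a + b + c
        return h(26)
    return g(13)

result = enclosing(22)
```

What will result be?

Step 1: a = 22, b = 13, c = 26 across three nested scopes.
Step 2: h() accesses all three via LEGB rule.
Step 3: result = 22 + 13 + 26 = 61

The answer is 61.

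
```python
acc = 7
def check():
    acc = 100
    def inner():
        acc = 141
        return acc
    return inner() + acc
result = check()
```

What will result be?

Step 1: check() has local acc = 100. inner() has local acc = 141.
Step 2: inner() returns its local acc = 141.
Step 3: check() returns 141 + its own acc (100) = 241

The answer is 241.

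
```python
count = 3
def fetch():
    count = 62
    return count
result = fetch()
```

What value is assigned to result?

Step 1: Global count = 3.
Step 2: fetch() creates local count = 62, shadowing the global.
Step 3: Returns local count = 62. result = 62

The answer is 62.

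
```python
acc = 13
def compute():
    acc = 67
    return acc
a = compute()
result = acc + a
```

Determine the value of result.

Step 1: Global acc = 13. compute() returns local acc = 67.
Step 2: a = 67. Global acc still = 13.
Step 3: result = 13 + 67 = 80

The answer is 80.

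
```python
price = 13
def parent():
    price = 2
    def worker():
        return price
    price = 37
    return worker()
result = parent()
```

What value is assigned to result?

Step 1: parent() sets price = 2, then later price = 37.
Step 2: worker() is called after price is reassigned to 37. Closures capture variables by reference, not by value.
Step 3: result = 37

The answer is 37.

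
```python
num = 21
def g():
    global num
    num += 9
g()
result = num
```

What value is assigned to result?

Step 1: num = 21 globally.
Step 2: g() modifies global num: num += 9 = 30.
Step 3: result = 30

The answer is 30.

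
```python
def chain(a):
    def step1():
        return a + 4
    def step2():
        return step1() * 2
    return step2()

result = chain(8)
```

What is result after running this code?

Step 1: chain(8) captures a = 8.
Step 2: step2() calls step1() which returns 8 + 4 = 12.
Step 3: step2() returns 12 * 2 = 24

The answer is 24.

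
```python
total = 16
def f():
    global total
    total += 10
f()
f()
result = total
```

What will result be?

Step 1: total = 16.
Step 2: First f(): total = 16 + 10 = 26.
Step 3: Second f(): total = 26 + 10 = 36. result = 36

The answer is 36.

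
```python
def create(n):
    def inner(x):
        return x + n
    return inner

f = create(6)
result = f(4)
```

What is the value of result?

Step 1: create(6) creates a closure that captures n = 6.
Step 2: f(4) calls the closure with x = 4, returning 4 + 6 = 10.
Step 3: result = 10

The answer is 10.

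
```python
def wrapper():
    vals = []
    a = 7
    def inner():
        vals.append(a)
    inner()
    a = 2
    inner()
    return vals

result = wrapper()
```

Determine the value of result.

Step 1: a = 7. inner() appends current a to vals.
Step 2: First inner(): appends 7. Then a = 2.
Step 3: Second inner(): appends 2 (closure sees updated a). result = [7, 2]

The answer is [7, 2].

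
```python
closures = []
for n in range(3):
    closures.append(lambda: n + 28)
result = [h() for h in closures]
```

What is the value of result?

Step 1: All lambdas capture n by reference. After the loop, n = 2.
Step 2: Each call returns 2 + 28 = 30.
Step 3: result = [30, 30, 30]

The answer is [30, 30, 30].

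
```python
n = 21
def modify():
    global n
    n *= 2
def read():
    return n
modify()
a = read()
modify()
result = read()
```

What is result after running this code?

Step 1: n = 21.
Step 2: First modify(): n = 21 * 2 = 42.
Step 3: Second modify(): n = 42 * 2 = 84.
Step 4: read() returns 84

The answer is 84.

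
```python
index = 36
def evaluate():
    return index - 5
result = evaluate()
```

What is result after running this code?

Step 1: index = 36 is defined globally.
Step 2: evaluate() looks up index from global scope = 36, then computes 36 - 5 = 31.
Step 3: result = 31

The answer is 31.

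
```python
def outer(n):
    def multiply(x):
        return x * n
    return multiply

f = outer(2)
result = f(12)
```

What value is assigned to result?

Step 1: outer(2) returns multiply closure with n = 2.
Step 2: f(12) computes 12 * 2 = 24.
Step 3: result = 24

The answer is 24.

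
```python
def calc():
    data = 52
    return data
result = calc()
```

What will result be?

Step 1: calc() defines data = 52 in its local scope.
Step 2: return data finds the local variable data = 52.
Step 3: result = 52

The answer is 52.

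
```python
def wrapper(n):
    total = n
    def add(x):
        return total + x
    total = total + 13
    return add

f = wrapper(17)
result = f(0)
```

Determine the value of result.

Step 1: wrapper(17) sets total = 17, then total = 17 + 13 = 30.
Step 2: Closures capture by reference, so add sees total = 30.
Step 3: f(0) returns 30 + 0 = 30

The answer is 30.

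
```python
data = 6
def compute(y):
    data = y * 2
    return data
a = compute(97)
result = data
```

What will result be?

Step 1: Global data = 6.
Step 2: compute(97) creates local data = 97 * 2 = 194.
Step 3: Global data unchanged because no global keyword. result = 6

The answer is 6.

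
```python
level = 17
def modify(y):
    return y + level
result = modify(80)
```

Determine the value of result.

Step 1: level = 17 is defined globally.
Step 2: modify(80) uses parameter y = 80 and looks up level from global scope = 17.
Step 3: result = 80 + 17 = 97

The answer is 97.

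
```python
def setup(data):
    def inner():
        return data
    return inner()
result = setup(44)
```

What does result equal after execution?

Step 1: setup(44) binds parameter data = 44.
Step 2: inner() looks up data in enclosing scope and finds the parameter data = 44.
Step 3: result = 44

The answer is 44.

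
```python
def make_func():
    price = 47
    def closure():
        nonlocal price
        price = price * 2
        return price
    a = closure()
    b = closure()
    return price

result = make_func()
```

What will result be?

Step 1: price starts at 47.
Step 2: First closure(): price = 47 * 2 = 94.
Step 3: Second closure(): price = 94 * 2 = 188.
Step 4: result = 188

The answer is 188.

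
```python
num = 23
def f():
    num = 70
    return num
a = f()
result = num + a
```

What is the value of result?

Step 1: Global num = 23. f() returns local num = 70.
Step 2: a = 70. Global num still = 23.
Step 3: result = 23 + 70 = 93

The answer is 93.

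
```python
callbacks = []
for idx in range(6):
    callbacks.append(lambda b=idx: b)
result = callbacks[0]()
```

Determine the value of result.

Step 1: Default argument b=idx captures idx's value at each iteration.
Step 2: callbacks[0] captured b = 0 when idx was 0.
Step 3: result = 0

The answer is 0.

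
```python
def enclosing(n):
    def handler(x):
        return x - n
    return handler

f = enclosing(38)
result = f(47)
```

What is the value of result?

Step 1: enclosing(38) creates a closure capturing n = 38.
Step 2: f(47) computes 47 - 38 = 9.
Step 3: result = 9

The answer is 9.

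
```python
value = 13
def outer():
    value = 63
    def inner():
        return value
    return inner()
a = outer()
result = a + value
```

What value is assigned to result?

Step 1: outer() has local value = 63. inner() reads from enclosing.
Step 2: outer() returns 63. Global value = 13 unchanged.
Step 3: result = 63 + 13 = 76

The answer is 76.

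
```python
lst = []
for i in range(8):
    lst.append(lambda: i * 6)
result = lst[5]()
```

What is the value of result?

Step 1: All lambdas reference the same variable i (late binding).
Step 2: After the loop, i = 7. Every lambda returns i * 6.
Step 3: lst[5]() = 7 * 6 = 42

The answer is 42.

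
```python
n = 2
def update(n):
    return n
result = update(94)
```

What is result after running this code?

Step 1: Global n = 2.
Step 2: update(94) takes parameter n = 94, which shadows the global.
Step 3: result = 94

The answer is 94.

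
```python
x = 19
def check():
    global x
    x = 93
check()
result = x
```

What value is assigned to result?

Step 1: x = 19 globally.
Step 2: check() declares global x and sets it to 93.
Step 3: After check(), global x = 93. result = 93

The answer is 93.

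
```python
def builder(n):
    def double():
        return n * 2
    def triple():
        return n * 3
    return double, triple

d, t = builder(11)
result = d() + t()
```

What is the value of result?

Step 1: Both closures capture the same n = 11.
Step 2: d() = 11 * 2 = 22, t() = 11 * 3 = 33.
Step 3: result = 22 + 33 = 55

The answer is 55.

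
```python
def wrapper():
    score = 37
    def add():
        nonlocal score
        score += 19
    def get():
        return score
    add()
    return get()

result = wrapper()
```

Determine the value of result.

Step 1: score = 37. add() modifies it via nonlocal, get() reads it.
Step 2: add() makes score = 37 + 19 = 56.
Step 3: get() returns 56. result = 56

The answer is 56.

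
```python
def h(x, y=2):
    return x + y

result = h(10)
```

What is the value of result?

Step 1: h(10) uses default y = 2.
Step 2: Returns 10 + 2 = 12.
Step 3: result = 12

The answer is 12.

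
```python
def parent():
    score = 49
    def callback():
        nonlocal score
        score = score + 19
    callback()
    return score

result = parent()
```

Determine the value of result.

Step 1: parent() sets score = 49.
Step 2: callback() uses nonlocal to modify score in parent's scope: score = 49 + 19 = 68.
Step 3: parent() returns the modified score = 68

The answer is 68.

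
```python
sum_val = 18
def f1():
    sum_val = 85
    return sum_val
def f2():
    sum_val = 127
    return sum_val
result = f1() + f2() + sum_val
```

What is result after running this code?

Step 1: Each function shadows global sum_val with its own local.
Step 2: f1() returns 85, f2() returns 127.
Step 3: Global sum_val = 18 is unchanged. result = 85 + 127 + 18 = 230

The answer is 230.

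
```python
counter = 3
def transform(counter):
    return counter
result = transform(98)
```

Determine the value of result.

Step 1: Global counter = 3.
Step 2: transform(98) takes parameter counter = 98, which shadows the global.
Step 3: result = 98

The answer is 98.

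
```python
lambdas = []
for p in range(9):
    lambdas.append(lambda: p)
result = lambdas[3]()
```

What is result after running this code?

Step 1: The loop creates 9 lambdas, all referencing the same variable p.
Step 2: After the loop, p = 8 (final value).
Step 3: lambdas[3]() looks up p at call time and finds 8. This is the late binding gotcha. result = 8

The answer is 8.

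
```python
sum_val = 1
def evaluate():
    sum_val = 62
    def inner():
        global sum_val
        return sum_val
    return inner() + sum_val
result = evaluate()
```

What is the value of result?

Step 1: Global sum_val = 1. evaluate() shadows with local sum_val = 62.
Step 2: inner() uses global keyword, so inner() returns global sum_val = 1.
Step 3: evaluate() returns 1 + 62 = 63

The answer is 63.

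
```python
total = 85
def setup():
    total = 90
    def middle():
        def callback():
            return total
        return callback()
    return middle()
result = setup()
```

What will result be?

Step 1: setup() defines total = 90. middle() and callback() have no local total.
Step 2: callback() checks local (none), enclosing middle() (none), enclosing setup() and finds total = 90.
Step 3: result = 90

The answer is 90.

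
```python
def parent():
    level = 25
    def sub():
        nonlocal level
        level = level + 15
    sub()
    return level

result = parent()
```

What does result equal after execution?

Step 1: parent() sets level = 25.
Step 2: sub() uses nonlocal to modify level in parent's scope: level = 25 + 15 = 40.
Step 3: parent() returns the modified level = 40

The answer is 40.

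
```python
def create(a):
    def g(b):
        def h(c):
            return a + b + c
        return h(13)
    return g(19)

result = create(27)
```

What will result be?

Step 1: a = 27, b = 19, c = 13 across three nested scopes.
Step 2: h() accesses all three via LEGB rule.
Step 3: result = 27 + 19 + 13 = 59

The answer is 59.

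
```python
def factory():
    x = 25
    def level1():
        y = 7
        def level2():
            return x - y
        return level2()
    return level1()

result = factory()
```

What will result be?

Step 1: x = 25 in factory. y = 7 in level1.
Step 2: level2() reads x = 25 and y = 7 from enclosing scopes.
Step 3: result = 25 - 7 = 18

The answer is 18.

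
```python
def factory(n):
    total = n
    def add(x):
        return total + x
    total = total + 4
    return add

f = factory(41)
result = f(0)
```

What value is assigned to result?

Step 1: factory(41) sets total = 41, then total = 41 + 4 = 45.
Step 2: Closures capture by reference, so add sees total = 45.
Step 3: f(0) returns 45 + 0 = 45

The answer is 45.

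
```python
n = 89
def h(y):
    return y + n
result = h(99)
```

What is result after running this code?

Step 1: n = 89 is defined globally.
Step 2: h(99) uses parameter y = 99 and looks up n from global scope = 89.
Step 3: result = 99 + 89 = 188

The answer is 188.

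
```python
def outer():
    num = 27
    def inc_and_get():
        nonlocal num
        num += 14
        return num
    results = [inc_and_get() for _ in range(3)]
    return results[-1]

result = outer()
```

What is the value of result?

Step 1: num = 27.
Step 2: Three calls to inc_and_get(), each adding 14.
Step 3: Last value = 27 + 14 * 3 = 69

The answer is 69.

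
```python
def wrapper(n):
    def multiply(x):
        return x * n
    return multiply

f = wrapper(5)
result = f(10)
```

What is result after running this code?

Step 1: wrapper(5) returns multiply closure with n = 5.
Step 2: f(10) computes 10 * 5 = 50.
Step 3: result = 50

The answer is 50.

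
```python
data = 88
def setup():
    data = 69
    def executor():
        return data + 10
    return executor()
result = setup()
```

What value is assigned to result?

Step 1: setup() shadows global data with data = 69.
Step 2: executor() finds data = 69 in enclosing scope, computes 69 + 10 = 79.
Step 3: result = 79

The answer is 79.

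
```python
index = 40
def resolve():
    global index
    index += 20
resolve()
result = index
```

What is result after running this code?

Step 1: index = 40 globally.
Step 2: resolve() modifies global index: index += 20 = 60.
Step 3: result = 60

The answer is 60.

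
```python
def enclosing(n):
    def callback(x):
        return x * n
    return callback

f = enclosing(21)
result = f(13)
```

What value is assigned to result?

Step 1: enclosing(21) creates a closure capturing n = 21.
Step 2: f(13) computes 13 * 21 = 273.
Step 3: result = 273

The answer is 273.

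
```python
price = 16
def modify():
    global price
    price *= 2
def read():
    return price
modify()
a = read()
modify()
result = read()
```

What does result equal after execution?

Step 1: price = 16.
Step 2: First modify(): price = 16 * 2 = 32.
Step 3: Second modify(): price = 32 * 2 = 64.
Step 4: read() returns 64

The answer is 64.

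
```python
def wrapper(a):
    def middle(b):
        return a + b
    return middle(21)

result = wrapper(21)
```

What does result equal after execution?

Step 1: wrapper(21) passes a = 21.
Step 2: middle(21) has b = 21, reads a = 21 from enclosing.
Step 3: result = 21 + 21 = 42

The answer is 42.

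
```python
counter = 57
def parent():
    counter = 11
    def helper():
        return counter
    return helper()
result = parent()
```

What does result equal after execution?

Step 1: counter = 57 globally, but parent() defines counter = 11 locally.
Step 2: helper() looks up counter. Not in local scope, so checks enclosing scope (parent) and finds counter = 11.
Step 3: result = 11

The answer is 11.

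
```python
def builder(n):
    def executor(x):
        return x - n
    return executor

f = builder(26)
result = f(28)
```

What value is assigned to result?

Step 1: builder(26) creates a closure capturing n = 26.
Step 2: f(28) computes 28 - 26 = 2.
Step 3: result = 2

The answer is 2.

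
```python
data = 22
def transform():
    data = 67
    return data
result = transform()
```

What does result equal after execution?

Step 1: Global data = 22.
Step 2: transform() creates local data = 67, shadowing the global.
Step 3: Returns local data = 67. result = 67

The answer is 67.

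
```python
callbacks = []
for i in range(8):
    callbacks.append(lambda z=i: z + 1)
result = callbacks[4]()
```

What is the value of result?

Step 1: Default argument z=i captures i's value at definition time.
Step 2: callbacks[4] was defined when i = 4, so z defaults to 4.
Step 3: result = 4 + 1 = 5 (default arg fixes the late binding issue)

The answer is 5.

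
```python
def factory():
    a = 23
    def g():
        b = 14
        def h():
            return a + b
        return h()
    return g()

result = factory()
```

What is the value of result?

Step 1: factory() defines a = 23. g() defines b = 14.
Step 2: h() accesses both from enclosing scopes: a = 23, b = 14.
Step 3: result = 23 + 14 = 37

The answer is 37.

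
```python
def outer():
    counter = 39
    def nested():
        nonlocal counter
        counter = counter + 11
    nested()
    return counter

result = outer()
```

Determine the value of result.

Step 1: outer() sets counter = 39.
Step 2: nested() uses nonlocal to modify counter in outer's scope: counter = 39 + 11 = 50.
Step 3: outer() returns the modified counter = 50

The answer is 50.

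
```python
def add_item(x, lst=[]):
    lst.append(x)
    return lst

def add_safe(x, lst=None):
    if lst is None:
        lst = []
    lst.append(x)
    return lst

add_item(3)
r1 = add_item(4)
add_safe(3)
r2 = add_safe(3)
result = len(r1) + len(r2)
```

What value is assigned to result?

Step 1: add_item shares mutable default: after 2 calls, lst = [3, 4], len = 2.
Step 2: add_safe creates fresh list each time: r2 = [3], len = 1.
Step 3: result = 2 + 1 = 3

The answer is 3.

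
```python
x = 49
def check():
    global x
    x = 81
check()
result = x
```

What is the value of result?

Step 1: x = 49 globally.
Step 2: check() declares global x and sets it to 81.
Step 3: After check(), global x = 81. result = 81

The answer is 81.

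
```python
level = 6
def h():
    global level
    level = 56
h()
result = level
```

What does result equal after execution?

Step 1: level = 6 globally.
Step 2: h() declares global level and sets it to 56.
Step 3: After h(), global level = 56. result = 56

The answer is 56.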